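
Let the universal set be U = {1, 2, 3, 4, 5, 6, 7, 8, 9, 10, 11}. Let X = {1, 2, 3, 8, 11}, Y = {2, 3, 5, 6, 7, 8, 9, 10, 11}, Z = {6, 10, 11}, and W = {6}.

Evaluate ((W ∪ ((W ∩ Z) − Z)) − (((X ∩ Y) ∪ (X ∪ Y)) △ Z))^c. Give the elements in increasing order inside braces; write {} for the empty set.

{1, 2, 3, 4, 5, 7, 8, 9, 10, 11}

W ∩ Z = {6}
(W ∩ Z) − Z = {}
W ∪ ((W ∩ Z) − Z) = {6}
X ∩ Y = {2, 3, 8, 11}
X ∪ Y = {1, 2, 3, 5, 6, 7, 8, 9, 10, 11}
(X ∩ Y) ∪ (X ∪ Y) = {1, 2, 3, 5, 6, 7, 8, 9, 10, 11}
((X ∩ Y) ∪ (X ∪ Y)) △ Z = {1, 2, 3, 5, 7, 8, 9}
(W ∪ ((W ∩ Z) − Z)) − (((X ∩ Y) ∪ (X ∪ Y)) △ Z) = {6}
((W ∪ ((W ∩ Z) − Z)) − (((X ∩ Y) ∪ (X ∪ Y)) △ Z))^c = {1, 2, 3, 4, 5, 7, 8, 9, 10, 11}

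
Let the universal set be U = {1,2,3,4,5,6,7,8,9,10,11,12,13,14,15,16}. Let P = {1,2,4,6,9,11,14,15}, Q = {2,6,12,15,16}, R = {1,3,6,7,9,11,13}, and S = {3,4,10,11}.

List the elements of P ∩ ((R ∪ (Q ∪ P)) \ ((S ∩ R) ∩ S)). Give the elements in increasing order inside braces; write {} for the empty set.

Q ∪ P = {1,2,4,6,9,11,12,14,15,16}
R ∪ (Q ∪ P) = {1,2,3,4,6,7,9,11,12,13,14,15,16}
S ∩ R = {3,11}
(S ∩ R) ∩ S = {3,11}
(R ∪ (Q ∪ P)) \ ((S ∩ R) ∩ S) = {1,2,4,6,7,9,12,13,14,15,16}
P ∩ ((R ∪ (Q ∪ P)) \ ((S ∩ R) ∩ S)) = {1,2,4,6,9,14,15}

{1,2,4,6,9,14,15}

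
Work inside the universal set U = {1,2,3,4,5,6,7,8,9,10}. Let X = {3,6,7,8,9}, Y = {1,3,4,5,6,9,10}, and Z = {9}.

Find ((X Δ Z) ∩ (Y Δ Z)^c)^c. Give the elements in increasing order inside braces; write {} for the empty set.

X Δ Z = {3,6,7,8}
Y Δ Z = {1,3,4,5,6,10}
(Y Δ Z)^c = {2,7,8,9}
(X Δ Z) ∩ (Y Δ Z)^c = {7,8}
((X Δ Z) ∩ (Y Δ Z)^c)^c = {1,2,3,4,5,6,9,10}

{1,2,3,4,5,6,9,10}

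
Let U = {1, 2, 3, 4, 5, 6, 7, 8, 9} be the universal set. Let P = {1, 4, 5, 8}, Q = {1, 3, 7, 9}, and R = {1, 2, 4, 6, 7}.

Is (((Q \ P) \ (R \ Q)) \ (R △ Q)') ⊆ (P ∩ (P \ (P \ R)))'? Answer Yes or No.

Yes

Q \ P = {3, 7, 9}
R \ Q = {2, 4, 6}
(Q \ P) \ (R \ Q) = {3, 7, 9}
R △ Q = {2, 3, 4, 6, 9}
(R △ Q)' = {1, 5, 7, 8}
((Q \ P) \ (R \ Q)) \ (R △ Q)' = {3, 9}
P \ R = {5, 8}
P \ (P \ R) = {1, 4}
P ∩ (P \ (P \ R)) = {1, 4}
(P ∩ (P \ (P \ R)))' = {2, 3, 5, 6, 7, 8, 9}
Every element of {3, 9} is in {2, 3, 5, 6, 7, 8, 9}, so ((Q \ P) \ (R \ Q)) \ (R △ Q)' ⊆ (P ∩ (P \ (P \ R)))'.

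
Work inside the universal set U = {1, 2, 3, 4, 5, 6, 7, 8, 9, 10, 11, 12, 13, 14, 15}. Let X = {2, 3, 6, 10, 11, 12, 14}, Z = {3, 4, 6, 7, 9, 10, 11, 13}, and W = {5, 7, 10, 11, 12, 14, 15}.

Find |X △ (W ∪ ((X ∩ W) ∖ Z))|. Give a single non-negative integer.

X ∩ W = {10, 11, 12, 14}
(X ∩ W) ∖ Z = {12, 14}
W ∪ ((X ∩ W) ∖ Z) = {5, 7, 10, 11, 12, 14, 15}
X △ (W ∪ ((X ∩ W) ∖ Z)) = {2, 3, 5, 6, 7, 15}
|X △ (W ∪ ((X ∩ W) ∖ Z))| = 6

6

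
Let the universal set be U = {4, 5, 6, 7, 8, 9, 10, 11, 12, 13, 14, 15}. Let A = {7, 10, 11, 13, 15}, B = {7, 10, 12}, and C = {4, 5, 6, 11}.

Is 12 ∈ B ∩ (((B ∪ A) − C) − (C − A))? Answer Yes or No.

Yes

12 ∈ B and 12 ∉ A, so 12 ∈ B ∪ A
12 ∈ (B ∪ A) and 12 ∉ C, so 12 ∈ (B ∪ A) − C
12 ∉ C and 12 ∉ A, so 12 ∉ C − A
12 ∈ ((B ∪ A) − C) and 12 ∉ (C − A), so 12 ∈ ((B ∪ A) − C) − (C − A)
12 ∈ B and 12 ∈ (((B ∪ A) − C) − (C − A)), so 12 ∈ B ∩ (((B ∪ A) − C) − (C − A))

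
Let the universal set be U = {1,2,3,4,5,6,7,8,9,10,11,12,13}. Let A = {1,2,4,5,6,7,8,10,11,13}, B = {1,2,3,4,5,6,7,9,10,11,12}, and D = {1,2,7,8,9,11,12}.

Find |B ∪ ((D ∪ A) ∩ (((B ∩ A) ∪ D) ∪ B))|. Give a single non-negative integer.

12

D ∪ A = {1,2,4,5,6,7,8,9,10,11,12,13}
B ∩ A = {1,2,4,5,6,7,10,11}
(B ∩ A) ∪ D = {1,2,4,5,6,7,8,9,10,11,12}
((B ∩ A) ∪ D) ∪ B = {1,2,3,4,5,6,7,8,9,10,11,12}
(D ∪ A) ∩ (((B ∩ A) ∪ D) ∪ B) = {1,2,4,5,6,7,8,9,10,11,12}
B ∪ ((D ∪ A) ∩ (((B ∩ A) ∪ D) ∪ B)) = {1,2,3,4,5,6,7,8,9,10,11,12}
|B ∪ ((D ∪ A) ∩ (((B ∩ A) ∪ D) ∪ B))| = 12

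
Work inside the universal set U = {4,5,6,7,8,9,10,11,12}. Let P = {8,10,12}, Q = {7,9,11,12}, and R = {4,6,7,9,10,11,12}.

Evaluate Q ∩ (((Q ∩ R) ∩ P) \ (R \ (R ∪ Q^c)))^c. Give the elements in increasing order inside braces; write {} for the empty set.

{7,9,11}

Q ∩ R = {7,9,11,12}
(Q ∩ R) ∩ P = {12}
Q^c = {4,5,6,8,10}
R ∪ Q^c = {4,5,6,7,8,9,10,11,12}
R \ (R ∪ Q^c) = {}
((Q ∩ R) ∩ P) \ (R \ (R ∪ Q^c)) = {12}
(((Q ∩ R) ∩ P) \ (R \ (R ∪ Q^c)))^c = {4,5,6,7,8,9,10,11}
Q ∩ (((Q ∩ R) ∩ P) \ (R \ (R ∪ Q^c)))^c = {7,9,11}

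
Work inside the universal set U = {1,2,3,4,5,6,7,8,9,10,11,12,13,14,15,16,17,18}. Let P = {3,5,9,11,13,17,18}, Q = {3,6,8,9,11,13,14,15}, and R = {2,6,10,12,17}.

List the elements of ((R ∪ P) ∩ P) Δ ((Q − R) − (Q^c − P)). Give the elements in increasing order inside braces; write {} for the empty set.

R ∪ P = {2,3,5,6,9,10,11,12,13,17,18}
(R ∪ P) ∩ P = {3,5,9,11,13,17,18}
Q − R = {3,8,9,11,13,14,15}
Q^c = {1,2,4,5,7,10,12,16,17,18}
Q^c − P = {1,2,4,7,10,12,16}
(Q − R) − (Q^c − P) = {3,8,9,11,13,14,15}
((R ∪ P) ∩ P) Δ ((Q − R) − (Q^c − P)) = {5,8,14,15,17,18}

{5,8,14,15,17,18}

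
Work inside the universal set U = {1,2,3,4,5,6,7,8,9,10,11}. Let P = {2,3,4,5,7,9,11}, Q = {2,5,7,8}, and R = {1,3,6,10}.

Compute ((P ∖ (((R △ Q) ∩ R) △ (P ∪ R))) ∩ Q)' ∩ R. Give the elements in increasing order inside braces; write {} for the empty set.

{1,3,6,10}

R △ Q = {1,2,3,5,6,7,8,10}
(R △ Q) ∩ R = {1,3,6,10}
P ∪ R = {1,2,3,4,5,6,7,9,10,11}
((R △ Q) ∩ R) △ (P ∪ R) = {2,4,5,7,9,11}
P ∖ (((R △ Q) ∩ R) △ (P ∪ R)) = {3}
(P ∖ (((R △ Q) ∩ R) △ (P ∪ R))) ∩ Q = {}
((P ∖ (((R △ Q) ∩ R) △ (P ∪ R))) ∩ Q)' = {1,2,3,4,5,6,7,8,9,10,11}
((P ∖ (((R △ Q) ∩ R) △ (P ∪ R))) ∩ Q)' ∩ R = {1,3,6,10}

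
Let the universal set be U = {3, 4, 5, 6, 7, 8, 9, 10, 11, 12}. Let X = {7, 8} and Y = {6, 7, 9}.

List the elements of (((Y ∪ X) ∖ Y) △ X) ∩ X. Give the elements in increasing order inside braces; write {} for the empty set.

{7}

Y ∪ X = {6, 7, 8, 9}
(Y ∪ X) ∖ Y = {8}
((Y ∪ X) ∖ Y) △ X = {7}
(((Y ∪ X) ∖ Y) △ X) ∩ X = {7}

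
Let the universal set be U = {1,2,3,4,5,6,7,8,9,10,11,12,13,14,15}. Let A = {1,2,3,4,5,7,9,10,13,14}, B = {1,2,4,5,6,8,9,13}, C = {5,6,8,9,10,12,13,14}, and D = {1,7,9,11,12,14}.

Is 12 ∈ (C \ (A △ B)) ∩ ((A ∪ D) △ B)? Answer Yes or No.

Yes

12 ∉ A and 12 ∉ B, so 12 ∉ A △ B
12 ∈ C and 12 ∉ (A △ B), so 12 ∈ C \ (A △ B)
12 ∉ A and 12 ∈ D, so 12 ∈ A ∪ D
12 ∈ (A ∪ D) and 12 ∉ B, so 12 ∈ (A ∪ D) △ B
12 ∈ (C \ (A △ B)) and 12 ∈ ((A ∪ D) △ B), so 12 ∈ (C \ (A △ B)) ∩ ((A ∪ D) △ B)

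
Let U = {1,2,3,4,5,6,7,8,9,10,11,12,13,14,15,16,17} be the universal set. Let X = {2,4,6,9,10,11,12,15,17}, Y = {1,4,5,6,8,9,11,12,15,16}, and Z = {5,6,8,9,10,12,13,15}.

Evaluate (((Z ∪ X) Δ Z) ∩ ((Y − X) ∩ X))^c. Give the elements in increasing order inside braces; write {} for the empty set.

Z ∪ X = {2,4,5,6,8,9,10,11,12,13,15,17}
(Z ∪ X) Δ Z = {2,4,11,17}
Y − X = {1,5,8,16}
(Y − X) ∩ X = {}
((Z ∪ X) Δ Z) ∩ ((Y − X) ∩ X) = {}
(((Z ∪ X) Δ Z) ∩ ((Y − X) ∩ X))^c = {1,2,3,4,5,6,7,8,9,10,11,12,13,14,15,16,17}

{1,2,3,4,5,6,7,8,9,10,11,12,13,14,15,16,17}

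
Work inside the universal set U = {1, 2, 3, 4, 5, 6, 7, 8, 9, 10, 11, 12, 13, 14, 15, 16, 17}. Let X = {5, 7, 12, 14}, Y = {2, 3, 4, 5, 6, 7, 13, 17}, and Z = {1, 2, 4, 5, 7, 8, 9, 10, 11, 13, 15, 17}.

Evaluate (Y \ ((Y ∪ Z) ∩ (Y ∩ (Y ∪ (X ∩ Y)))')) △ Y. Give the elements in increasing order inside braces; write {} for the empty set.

Y ∪ Z = {1, 2, 3, 4, 5, 6, 7, 8, 9, 10, 11, 13, 15, 17}
X ∩ Y = {5, 7}
Y ∪ (X ∩ Y) = {2, 3, 4, 5, 6, 7, 13, 17}
Y ∩ (Y ∪ (X ∩ Y)) = {2, 3, 4, 5, 6, 7, 13, 17}
(Y ∩ (Y ∪ (X ∩ Y)))' = {1, 8, 9, 10, 11, 12, 14, 15, 16}
(Y ∪ Z) ∩ (Y ∩ (Y ∪ (X ∩ Y)))' = {1, 8, 9, 10, 11, 15}
Y \ ((Y ∪ Z) ∩ (Y ∩ (Y ∪ (X ∩ Y)))') = {2, 3, 4, 5, 6, 7, 13, 17}
(Y \ ((Y ∪ Z) ∩ (Y ∩ (Y ∪ (X ∩ Y)))')) △ Y = {}

{}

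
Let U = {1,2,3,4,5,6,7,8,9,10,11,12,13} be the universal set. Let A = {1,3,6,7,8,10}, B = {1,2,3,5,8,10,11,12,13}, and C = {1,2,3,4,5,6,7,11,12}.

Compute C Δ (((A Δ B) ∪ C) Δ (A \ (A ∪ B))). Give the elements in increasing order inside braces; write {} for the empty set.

{13}

A Δ B = {2,5,6,7,11,12,13}
(A Δ B) ∪ C = {1,2,3,4,5,6,7,11,12,13}
A ∪ B = {1,2,3,5,6,7,8,10,11,12,13}
A \ (A ∪ B) = {}
((A Δ B) ∪ C) Δ (A \ (A ∪ B)) = {1,2,3,4,5,6,7,11,12,13}
C Δ (((A Δ B) ∪ C) Δ (A \ (A ∪ B))) = {13}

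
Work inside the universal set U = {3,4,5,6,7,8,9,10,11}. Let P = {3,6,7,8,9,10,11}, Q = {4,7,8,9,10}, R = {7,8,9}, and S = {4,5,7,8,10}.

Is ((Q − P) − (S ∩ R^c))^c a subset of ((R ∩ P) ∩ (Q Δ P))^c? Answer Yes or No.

Q − P = {4}
R^c = {3,4,5,6,10,11}
S ∩ R^c = {4,5,10}
(Q − P) − (S ∩ R^c) = {}
((Q − P) − (S ∩ R^c))^c = {3,4,5,6,7,8,9,10,11}
R ∩ P = {7,8,9}
Q Δ P = {3,4,6,11}
(R ∩ P) ∩ (Q Δ P) = {}
((R ∩ P) ∩ (Q Δ P))^c = {3,4,5,6,7,8,9,10,11}
Every element of {3,4,5,6,7,8,9,10,11} is in {3,4,5,6,7,8,9,10,11}, so ((Q − P) − (S ∩ R^c))^c ⊆ ((R ∩ P) ∩ (Q Δ P))^c.

Yes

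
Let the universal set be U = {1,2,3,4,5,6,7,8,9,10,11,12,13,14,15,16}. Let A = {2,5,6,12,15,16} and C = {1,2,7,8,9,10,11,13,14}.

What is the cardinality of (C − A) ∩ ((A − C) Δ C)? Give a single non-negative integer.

C − A = {1,7,8,9,10,11,13,14}
A − C = {5,6,12,15,16}
(A − C) Δ C = {1,2,5,6,7,8,9,10,11,12,13,14,15,16}
(C − A) ∩ ((A − C) Δ C) = {1,7,8,9,10,11,13,14}
|(C − A) ∩ ((A − C) Δ C)| = 8

8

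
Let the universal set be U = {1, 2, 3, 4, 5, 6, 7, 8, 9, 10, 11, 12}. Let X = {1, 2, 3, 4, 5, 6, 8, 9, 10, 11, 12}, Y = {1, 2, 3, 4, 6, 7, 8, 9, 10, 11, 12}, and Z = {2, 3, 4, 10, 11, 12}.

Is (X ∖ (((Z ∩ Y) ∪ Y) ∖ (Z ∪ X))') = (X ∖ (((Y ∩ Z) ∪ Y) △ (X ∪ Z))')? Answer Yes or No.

Z ∩ Y = {2, 3, 4, 10, 11, 12}
(Z ∩ Y) ∪ Y = {1, 2, 3, 4, 6, 7, 8, 9, 10, 11, 12}
Z ∪ X = {1, 2, 3, 4, 5, 6, 8, 9, 10, 11, 12}
((Z ∩ Y) ∪ Y) ∖ (Z ∪ X) = {7}
(((Z ∩ Y) ∪ Y) ∖ (Z ∪ X))' = {1, 2, 3, 4, 5, 6, 8, 9, 10, 11, 12}
X ∖ (((Z ∩ Y) ∪ Y) ∖ (Z ∪ X))' = {}
Y ∩ Z = {2, 3, 4, 10, 11, 12}
(Y ∩ Z) ∪ Y = {1, 2, 3, 4, 6, 7, 8, 9, 10, 11, 12}
X ∪ Z = {1, 2, 3, 4, 5, 6, 8, 9, 10, 11, 12}
((Y ∩ Z) ∪ Y) △ (X ∪ Z) = {5, 7}
(((Y ∩ Z) ∪ Y) △ (X ∪ Z))' = {1, 2, 3, 4, 6, 8, 9, 10, 11, 12}
X ∖ (((Y ∩ Z) ∪ Y) △ (X ∪ Z))' = {5}
5 ∈ X ∖ (((Y ∩ Z) ∪ Y) △ (X ∪ Z))' but 5 ∉ X ∖ (((Z ∩ Y) ∪ Y) ∖ (Z ∪ X))', so they differ.

No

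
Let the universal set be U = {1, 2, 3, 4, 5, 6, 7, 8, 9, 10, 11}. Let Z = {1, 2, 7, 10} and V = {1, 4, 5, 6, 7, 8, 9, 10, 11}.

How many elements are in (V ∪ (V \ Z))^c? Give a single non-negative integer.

2

V \ Z = {4, 5, 6, 8, 9, 11}
V ∪ (V \ Z) = {1, 4, 5, 6, 7, 8, 9, 10, 11}
(V ∪ (V \ Z))^c = {2, 3}
|(V ∪ (V \ Z))^c| = 2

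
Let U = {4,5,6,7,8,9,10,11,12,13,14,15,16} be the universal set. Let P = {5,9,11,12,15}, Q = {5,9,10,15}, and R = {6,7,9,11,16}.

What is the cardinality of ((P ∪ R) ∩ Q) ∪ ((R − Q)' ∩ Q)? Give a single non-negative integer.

4

P ∪ R = {5,6,7,9,11,12,15,16}
(P ∪ R) ∩ Q = {5,9,15}
R − Q = {6,7,11,16}
(R − Q)' = {4,5,8,9,10,12,13,14,15}
(R − Q)' ∩ Q = {5,9,10,15}
((P ∪ R) ∩ Q) ∪ ((R − Q)' ∩ Q) = {5,9,10,15}
|((P ∪ R) ∩ Q) ∪ ((R − Q)' ∩ Q)| = 4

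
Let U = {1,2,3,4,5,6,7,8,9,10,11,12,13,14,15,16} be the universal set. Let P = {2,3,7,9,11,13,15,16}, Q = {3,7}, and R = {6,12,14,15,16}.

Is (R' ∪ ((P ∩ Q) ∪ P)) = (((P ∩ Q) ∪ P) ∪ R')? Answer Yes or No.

R' = {1,2,3,4,5,7,8,9,10,11,13}
P ∩ Q = {3,7}
(P ∩ Q) ∪ P = {2,3,7,9,11,13,15,16}
R' ∪ ((P ∩ Q) ∪ P) = {1,2,3,4,5,7,8,9,10,11,13,15,16}
((P ∩ Q) ∪ P) ∪ R' = {1,2,3,4,5,7,8,9,10,11,13,15,16}
Both equal {1,2,3,4,5,7,8,9,10,11,13,15,16}, so R' ∪ ((P ∩ Q) ∪ P) = ((P ∩ Q) ∪ P) ∪ R'.

Yes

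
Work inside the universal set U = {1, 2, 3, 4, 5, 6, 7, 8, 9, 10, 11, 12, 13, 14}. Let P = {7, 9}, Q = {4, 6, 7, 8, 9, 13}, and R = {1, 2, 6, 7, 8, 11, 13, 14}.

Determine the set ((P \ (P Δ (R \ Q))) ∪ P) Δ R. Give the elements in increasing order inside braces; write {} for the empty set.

{1, 2, 6, 8, 9, 11, 13, 14}

R \ Q = {1, 2, 11, 14}
P Δ (R \ Q) = {1, 2, 7, 9, 11, 14}
P \ (P Δ (R \ Q)) = {}
(P \ (P Δ (R \ Q))) ∪ P = {7, 9}
((P \ (P Δ (R \ Q))) ∪ P) Δ R = {1, 2, 6, 8, 9, 11, 13, 14}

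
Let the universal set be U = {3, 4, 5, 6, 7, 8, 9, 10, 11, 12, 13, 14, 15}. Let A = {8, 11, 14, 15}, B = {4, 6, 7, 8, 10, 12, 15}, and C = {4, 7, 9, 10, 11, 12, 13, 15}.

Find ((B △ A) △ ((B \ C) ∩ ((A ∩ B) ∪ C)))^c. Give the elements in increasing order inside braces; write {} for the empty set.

{3, 5, 9, 13, 15}

B △ A = {4, 6, 7, 10, 11, 12, 14}
B \ C = {6, 8}
A ∩ B = {8, 15}
(A ∩ B) ∪ C = {4, 7, 8, 9, 10, 11, 12, 13, 15}
(B \ C) ∩ ((A ∩ B) ∪ C) = {8}
(B △ A) △ ((B \ C) ∩ ((A ∩ B) ∪ C)) = {4, 6, 7, 8, 10, 11, 12, 14}
((B △ A) △ ((B \ C) ∩ ((A ∩ B) ∪ C)))^c = {3, 5, 9, 13, 15}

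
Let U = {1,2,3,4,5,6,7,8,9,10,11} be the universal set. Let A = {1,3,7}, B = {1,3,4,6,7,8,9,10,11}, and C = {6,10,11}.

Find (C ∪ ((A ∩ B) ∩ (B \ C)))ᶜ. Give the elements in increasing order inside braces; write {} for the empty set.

A ∩ B = {1,3,7}
B \ C = {1,3,4,7,8,9}
(A ∩ B) ∩ (B \ C) = {1,3,7}
C ∪ ((A ∩ B) ∩ (B \ C)) = {1,3,6,7,10,11}
(C ∪ ((A ∩ B) ∩ (B \ C)))ᶜ = {2,4,5,8,9}

{2,4,5,8,9}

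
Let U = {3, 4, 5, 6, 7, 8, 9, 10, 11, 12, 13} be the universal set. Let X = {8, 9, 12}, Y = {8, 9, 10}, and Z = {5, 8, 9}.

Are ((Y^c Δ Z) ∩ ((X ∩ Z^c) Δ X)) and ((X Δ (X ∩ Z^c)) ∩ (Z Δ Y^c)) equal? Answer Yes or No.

Yes

Y^c = {3, 4, 5, 6, 7, 11, 12, 13}
Y^c Δ Z = {3, 4, 6, 7, 8, 9, 11, 12, 13}
Z^c = {3, 4, 6, 7, 10, 11, 12, 13}
X ∩ Z^c = {12}
(X ∩ Z^c) Δ X = {8, 9}
(Y^c Δ Z) ∩ ((X ∩ Z^c) Δ X) = {8, 9}
X Δ (X ∩ Z^c) = {8, 9}
Z Δ Y^c = {3, 4, 6, 7, 8, 9, 11, 12, 13}
(X Δ (X ∩ Z^c)) ∩ (Z Δ Y^c) = {8, 9}
Both equal {8, 9}, so (Y^c Δ Z) ∩ ((X ∩ Z^c) Δ X) = (X Δ (X ∩ Z^c)) ∩ (Z Δ Y^c).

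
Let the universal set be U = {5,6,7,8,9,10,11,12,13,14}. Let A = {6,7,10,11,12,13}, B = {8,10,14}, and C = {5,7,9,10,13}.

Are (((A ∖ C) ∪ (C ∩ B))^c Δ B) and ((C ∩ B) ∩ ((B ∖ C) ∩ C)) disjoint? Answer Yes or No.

Yes

A ∖ C = {6,11,12}
C ∩ B = {10}
(A ∖ C) ∪ (C ∩ B) = {6,10,11,12}
((A ∖ C) ∪ (C ∩ B))^c = {5,7,8,9,13,14}
((A ∖ C) ∪ (C ∩ B))^c Δ B = {5,7,9,10,13}
B ∖ C = {8,14}
(B ∖ C) ∩ C = {}
(C ∩ B) ∩ ((B ∖ C) ∩ C) = {}
{5,7,9,10,13} and {} share no elements.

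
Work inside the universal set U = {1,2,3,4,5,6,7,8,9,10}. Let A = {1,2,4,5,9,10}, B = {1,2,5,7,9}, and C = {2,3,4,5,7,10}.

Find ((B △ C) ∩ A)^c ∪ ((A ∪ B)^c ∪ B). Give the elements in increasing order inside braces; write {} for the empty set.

{1,2,3,5,6,7,8,9}

B △ C = {1,3,4,9,10}
(B △ C) ∩ A = {1,4,9,10}
((B △ C) ∩ A)^c = {2,3,5,6,7,8}
A ∪ B = {1,2,4,5,7,9,10}
(A ∪ B)^c = {3,6,8}
(A ∪ B)^c ∪ B = {1,2,3,5,6,7,8,9}
((B △ C) ∩ A)^c ∪ ((A ∪ B)^c ∪ B) = {1,2,3,5,6,7,8,9}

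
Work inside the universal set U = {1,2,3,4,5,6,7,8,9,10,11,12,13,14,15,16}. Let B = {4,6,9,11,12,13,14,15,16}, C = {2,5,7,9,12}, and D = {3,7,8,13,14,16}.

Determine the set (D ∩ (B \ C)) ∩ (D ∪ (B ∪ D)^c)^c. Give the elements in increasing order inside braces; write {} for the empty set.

B \ C = {4,6,11,13,14,15,16}
D ∩ (B \ C) = {13,14,16}
B ∪ D = {3,4,6,7,8,9,11,12,13,14,15,16}
(B ∪ D)^c = {1,2,5,10}
D ∪ (B ∪ D)^c = {1,2,3,5,7,8,10,13,14,16}
(D ∪ (B ∪ D)^c)^c = {4,6,9,11,12,15}
(D ∩ (B \ C)) ∩ (D ∪ (B ∪ D)^c)^c = {}

{}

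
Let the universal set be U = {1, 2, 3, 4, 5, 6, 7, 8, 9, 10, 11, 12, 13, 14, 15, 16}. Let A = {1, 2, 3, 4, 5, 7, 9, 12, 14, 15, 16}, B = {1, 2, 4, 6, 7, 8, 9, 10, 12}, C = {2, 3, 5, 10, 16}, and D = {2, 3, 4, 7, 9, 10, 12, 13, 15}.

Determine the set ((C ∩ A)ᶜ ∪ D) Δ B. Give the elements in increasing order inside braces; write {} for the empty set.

C ∩ A = {2, 3, 5, 16}
(C ∩ A)ᶜ = {1, 4, 6, 7, 8, 9, 10, 11, 12, 13, 14, 15}
(C ∩ A)ᶜ ∪ D = {1, 2, 3, 4, 6, 7, 8, 9, 10, 11, 12, 13, 14, 15}
((C ∩ A)ᶜ ∪ D) Δ B = {3, 11, 13, 14, 15}

{3, 11, 13, 14, 15}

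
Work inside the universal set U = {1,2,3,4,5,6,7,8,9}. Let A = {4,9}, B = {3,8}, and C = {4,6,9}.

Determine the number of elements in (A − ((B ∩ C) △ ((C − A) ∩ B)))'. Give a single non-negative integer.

7

B ∩ C = {}
C − A = {6}
(C − A) ∩ B = {}
(B ∩ C) △ ((C − A) ∩ B) = {}
A − ((B ∩ C) △ ((C − A) ∩ B)) = {4,9}
(A − ((B ∩ C) △ ((C − A) ∩ B)))' = {1,2,3,5,6,7,8}
|(A − ((B ∩ C) △ ((C − A) ∩ B)))'| = 7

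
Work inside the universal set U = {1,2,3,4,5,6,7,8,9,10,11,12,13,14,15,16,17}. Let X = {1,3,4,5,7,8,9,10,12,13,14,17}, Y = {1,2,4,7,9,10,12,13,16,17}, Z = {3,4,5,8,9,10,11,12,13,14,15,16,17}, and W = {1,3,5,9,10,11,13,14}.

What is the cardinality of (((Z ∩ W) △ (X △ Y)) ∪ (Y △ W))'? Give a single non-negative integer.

3

Z ∩ W = {3,5,9,10,11,13,14}
X △ Y = {2,3,5,8,14,16}
(Z ∩ W) △ (X △ Y) = {2,8,9,10,11,13,16}
Y △ W = {2,3,4,5,7,11,12,14,16,17}
((Z ∩ W) △ (X △ Y)) ∪ (Y △ W) = {2,3,4,5,7,8,9,10,11,12,13,14,16,17}
(((Z ∩ W) △ (X △ Y)) ∪ (Y △ W))' = {1,6,15}
|(((Z ∩ W) △ (X △ Y)) ∪ (Y △ W))'| = 3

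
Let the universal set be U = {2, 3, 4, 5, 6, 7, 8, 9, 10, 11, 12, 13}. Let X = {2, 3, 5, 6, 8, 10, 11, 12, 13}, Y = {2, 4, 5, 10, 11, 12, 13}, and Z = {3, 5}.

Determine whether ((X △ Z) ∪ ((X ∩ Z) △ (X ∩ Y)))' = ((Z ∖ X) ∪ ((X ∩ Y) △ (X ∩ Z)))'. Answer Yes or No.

X △ Z = {2, 6, 8, 10, 11, 12, 13}
X ∩ Z = {3, 5}
X ∩ Y = {2, 5, 10, 11, 12, 13}
(X ∩ Z) △ (X ∩ Y) = {2, 3, 10, 11, 12, 13}
(X △ Z) ∪ ((X ∩ Z) △ (X ∩ Y)) = {2, 3, 6, 8, 10, 11, 12, 13}
((X △ Z) ∪ ((X ∩ Z) △ (X ∩ Y)))' = {4, 5, 7, 9}
Z ∖ X = {}
(X ∩ Y) △ (X ∩ Z) = {2, 3, 10, 11, 12, 13}
(Z ∖ X) ∪ ((X ∩ Y) △ (X ∩ Z)) = {2, 3, 10, 11, 12, 13}
((Z ∖ X) ∪ ((X ∩ Y) △ (X ∩ Z)))' = {4, 5, 6, 7, 8, 9}
6 ∈ ((Z ∖ X) ∪ ((X ∩ Y) △ (X ∩ Z)))' but 6 ∉ ((X △ Z) ∪ ((X ∩ Z) △ (X ∩ Y)))', so they differ.

No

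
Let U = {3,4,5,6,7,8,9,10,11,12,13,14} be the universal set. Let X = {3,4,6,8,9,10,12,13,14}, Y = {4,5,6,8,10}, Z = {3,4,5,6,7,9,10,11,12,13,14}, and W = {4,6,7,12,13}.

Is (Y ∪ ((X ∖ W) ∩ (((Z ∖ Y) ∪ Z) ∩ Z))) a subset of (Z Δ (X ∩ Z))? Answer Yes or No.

No

X ∖ W = {3,8,9,10,14}
Z ∖ Y = {3,7,9,11,12,13,14}
(Z ∖ Y) ∪ Z = {3,4,5,6,7,9,10,11,12,13,14}
((Z ∖ Y) ∪ Z) ∩ Z = {3,4,5,6,7,9,10,11,12,13,14}
(X ∖ W) ∩ (((Z ∖ Y) ∪ Z) ∩ Z) = {3,9,10,14}
Y ∪ ((X ∖ W) ∩ (((Z ∖ Y) ∪ Z) ∩ Z)) = {3,4,5,6,8,9,10,14}
X ∩ Z = {3,4,6,9,10,12,13,14}
Z Δ (X ∩ Z) = {5,7,11}
3 ∈ Y ∪ ((X ∖ W) ∩ (((Z ∖ Y) ∪ Z) ∩ Z)) but 3 ∉ Z Δ (X ∩ Z), so the inclusion fails.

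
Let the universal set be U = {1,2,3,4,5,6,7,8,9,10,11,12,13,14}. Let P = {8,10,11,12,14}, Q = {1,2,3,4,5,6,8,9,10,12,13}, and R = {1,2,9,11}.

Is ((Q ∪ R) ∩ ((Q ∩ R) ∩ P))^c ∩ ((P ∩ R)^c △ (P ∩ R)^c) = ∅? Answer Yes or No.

Yes

Q ∪ R = {1,2,3,4,5,6,8,9,10,11,12,13}
Q ∩ R = {1,2,9}
(Q ∩ R) ∩ P = {}
(Q ∪ R) ∩ ((Q ∩ R) ∩ P) = {}
((Q ∪ R) ∩ ((Q ∩ R) ∩ P))^c = {1,2,3,4,5,6,7,8,9,10,11,12,13,14}
P ∩ R = {11}
(P ∩ R)^c = {1,2,3,4,5,6,7,8,9,10,12,13,14}
(P ∩ R)^c △ (P ∩ R)^c = {}
{1,2,3,4,5,6,7,8,9,10,11,12,13,14} and {} share no elements.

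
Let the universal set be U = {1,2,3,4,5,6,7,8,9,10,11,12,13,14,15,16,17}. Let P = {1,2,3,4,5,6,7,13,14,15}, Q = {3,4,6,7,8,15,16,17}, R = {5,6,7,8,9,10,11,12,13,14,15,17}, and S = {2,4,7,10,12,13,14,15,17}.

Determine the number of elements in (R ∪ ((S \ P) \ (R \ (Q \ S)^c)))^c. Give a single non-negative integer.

S \ P = {10,12,17}
Q \ S = {3,6,8,16}
(Q \ S)^c = {1,2,4,5,7,9,10,11,12,13,14,15,17}
R \ (Q \ S)^c = {6,8}
(S \ P) \ (R \ (Q \ S)^c) = {10,12,17}
R ∪ ((S \ P) \ (R \ (Q \ S)^c)) = {5,6,7,8,9,10,11,12,13,14,15,17}
(R ∪ ((S \ P) \ (R \ (Q \ S)^c)))^c = {1,2,3,4,16}
|(R ∪ ((S \ P) \ (R \ (Q \ S)^c)))^c| = 5

5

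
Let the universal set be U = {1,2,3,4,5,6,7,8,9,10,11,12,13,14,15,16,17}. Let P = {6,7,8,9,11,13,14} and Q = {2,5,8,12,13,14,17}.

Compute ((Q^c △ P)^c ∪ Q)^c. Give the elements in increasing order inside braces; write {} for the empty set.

{1,3,4,10,15,16}

Q^c = {1,3,4,6,7,9,10,11,15,16}
Q^c △ P = {1,3,4,8,10,13,14,15,16}
(Q^c △ P)^c = {2,5,6,7,9,11,12,17}
(Q^c △ P)^c ∪ Q = {2,5,6,7,8,9,11,12,13,14,17}
((Q^c △ P)^c ∪ Q)^c = {1,3,4,10,15,16}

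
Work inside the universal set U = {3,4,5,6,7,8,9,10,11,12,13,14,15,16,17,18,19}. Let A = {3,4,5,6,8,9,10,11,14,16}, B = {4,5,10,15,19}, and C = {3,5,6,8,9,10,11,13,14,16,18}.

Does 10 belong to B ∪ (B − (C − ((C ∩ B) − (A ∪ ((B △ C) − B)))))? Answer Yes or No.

10 ∈ C and 10 ∈ B, so 10 ∈ C ∩ B
10 ∈ B and 10 ∈ C, so 10 ∉ B △ C
10 ∉ (B △ C) and 10 ∈ B, so 10 ∉ (B △ C) − B
10 ∈ A and 10 ∉ ((B △ C) − B), so 10 ∈ A ∪ ((B △ C) − B)
10 ∈ (C ∩ B) and 10 ∈ (A ∪ ((B △ C) − B)), so 10 ∉ (C ∩ B) − (A ∪ ((B △ C) − B))
10 ∈ C and 10 ∉ ((C ∩ B) − (A ∪ ((B △ C) − B))), so 10 ∈ C − ((C ∩ B) − (A ∪ ((B △ C) − B)))
10 ∈ B and 10 ∈ (C − ((C ∩ B) − (A ∪ ((B △ C) − B)))), so 10 ∉ B − (C − ((C ∩ B) − (A ∪ ((B △ C) − B))))
10 ∈ B and 10 ∉ (B − (C − ((C ∩ B) − (A ∪ ((B △ C) − B))))), so 10 ∈ B ∪ (B − (C − ((C ∩ B) − (A ∪ ((B △ C) − B)))))

Yes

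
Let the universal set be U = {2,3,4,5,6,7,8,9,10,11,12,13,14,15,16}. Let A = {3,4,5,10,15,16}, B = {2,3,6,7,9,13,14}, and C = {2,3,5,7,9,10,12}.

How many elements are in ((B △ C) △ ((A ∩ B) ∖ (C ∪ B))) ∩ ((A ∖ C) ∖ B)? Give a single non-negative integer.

B △ C = {5,6,10,12,13,14}
A ∩ B = {3}
C ∪ B = {2,3,5,6,7,9,10,12,13,14}
(A ∩ B) ∖ (C ∪ B) = {}
(B △ C) △ ((A ∩ B) ∖ (C ∪ B)) = {5,6,10,12,13,14}
A ∖ C = {4,15,16}
(A ∖ C) ∖ B = {4,15,16}
((B △ C) △ ((A ∩ B) ∖ (C ∪ B))) ∩ ((A ∖ C) ∖ B) = {}
|((B △ C) △ ((A ∩ B) ∖ (C ∪ B))) ∩ ((A ∖ C) ∖ B)| = 0

0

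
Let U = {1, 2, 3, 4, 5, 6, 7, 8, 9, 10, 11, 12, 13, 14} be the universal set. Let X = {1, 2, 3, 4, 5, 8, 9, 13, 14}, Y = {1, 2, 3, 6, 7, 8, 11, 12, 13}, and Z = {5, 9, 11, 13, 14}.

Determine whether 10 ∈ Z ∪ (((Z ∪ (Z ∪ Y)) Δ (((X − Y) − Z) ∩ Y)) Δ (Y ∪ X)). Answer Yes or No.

10 ∉ Z and 10 ∉ Y, so 10 ∉ Z ∪ Y
10 ∉ Z and 10 ∉ (Z ∪ Y), so 10 ∉ Z ∪ (Z ∪ Y)
10 ∉ X and 10 ∉ Y, so 10 ∉ X − Y
10 ∉ (X − Y) and 10 ∉ Z, so 10 ∉ (X − Y) − Z
10 ∉ ((X − Y) − Z) and 10 ∉ Y, so 10 ∉ ((X − Y) − Z) ∩ Y
10 ∉ (Z ∪ (Z ∪ Y)) and 10 ∉ (((X − Y) − Z) ∩ Y), so 10 ∉ (Z ∪ (Z ∪ Y)) Δ (((X − Y) − Z) ∩ Y)
10 ∉ Y and 10 ∉ X, so 10 ∉ Y ∪ X
10 ∉ ((Z ∪ (Z ∪ Y)) Δ (((X − Y) − Z) ∩ Y)) and 10 ∉ (Y ∪ X), so 10 ∉ ((Z ∪ (Z ∪ Y)) Δ (((X − Y) − Z) ∩ Y)) Δ (Y ∪ X)
10 ∉ Z and 10 ∉ (((Z ∪ (Z ∪ Y)) Δ (((X − Y) − Z) ∩ Y)) Δ (Y ∪ X)), so 10 ∉ Z ∪ (((Z ∪ (Z ∪ Y)) Δ (((X − Y) − Z) ∩ Y)) Δ (Y ∪ X))

No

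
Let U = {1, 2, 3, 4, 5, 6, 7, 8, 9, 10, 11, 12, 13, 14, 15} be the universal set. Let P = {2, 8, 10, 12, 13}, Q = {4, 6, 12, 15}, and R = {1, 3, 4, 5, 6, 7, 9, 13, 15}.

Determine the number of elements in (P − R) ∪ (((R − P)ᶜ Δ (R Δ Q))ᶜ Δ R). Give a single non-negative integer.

P − R = {2, 8, 10, 12}
R − P = {1, 3, 4, 5, 6, 7, 9, 15}
(R − P)ᶜ = {2, 8, 10, 11, 12, 13, 14}
R Δ Q = {1, 3, 5, 7, 9, 12, 13}
(R − P)ᶜ Δ (R Δ Q) = {1, 2, 3, 5, 7, 8, 9, 10, 11, 14}
((R − P)ᶜ Δ (R Δ Q))ᶜ = {4, 6, 12, 13, 15}
((R − P)ᶜ Δ (R Δ Q))ᶜ Δ R = {1, 3, 5, 7, 9, 12}
(P − R) ∪ (((R − P)ᶜ Δ (R Δ Q))ᶜ Δ R) = {1, 2, 3, 5, 7, 8, 9, 10, 12}
|(P − R) ∪ (((R − P)ᶜ Δ (R Δ Q))ᶜ Δ R)| = 9

9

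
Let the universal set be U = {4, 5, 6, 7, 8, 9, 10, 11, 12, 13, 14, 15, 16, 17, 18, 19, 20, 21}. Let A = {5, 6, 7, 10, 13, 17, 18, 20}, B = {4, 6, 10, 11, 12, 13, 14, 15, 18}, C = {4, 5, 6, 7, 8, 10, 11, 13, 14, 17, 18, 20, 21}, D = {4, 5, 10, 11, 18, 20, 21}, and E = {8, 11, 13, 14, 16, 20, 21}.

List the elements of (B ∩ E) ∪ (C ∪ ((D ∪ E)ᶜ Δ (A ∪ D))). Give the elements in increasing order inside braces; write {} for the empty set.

B ∩ E = {11, 13, 14}
D ∪ E = {4, 5, 8, 10, 11, 13, 14, 16, 18, 20, 21}
(D ∪ E)ᶜ = {6, 7, 9, 12, 15, 17, 19}
A ∪ D = {4, 5, 6, 7, 10, 11, 13, 17, 18, 20, 21}
(D ∪ E)ᶜ Δ (A ∪ D) = {4, 5, 9, 10, 11, 12, 13, 15, 18, 19, 20, 21}
C ∪ ((D ∪ E)ᶜ Δ (A ∪ D)) = {4, 5, 6, 7, 8, 9, 10, 11, 12, 13, 14, 15, 17, 18, 19, 20, 21}
(B ∩ E) ∪ (C ∪ ((D ∪ E)ᶜ Δ (A ∪ D))) = {4, 5, 6, 7, 8, 9, 10, 11, 12, 13, 14, 15, 17, 18, 19, 20, 21}

{4, 5, 6, 7, 8, 9, 10, 11, 12, 13, 14, 15, 17, 18, 19, 20, 21}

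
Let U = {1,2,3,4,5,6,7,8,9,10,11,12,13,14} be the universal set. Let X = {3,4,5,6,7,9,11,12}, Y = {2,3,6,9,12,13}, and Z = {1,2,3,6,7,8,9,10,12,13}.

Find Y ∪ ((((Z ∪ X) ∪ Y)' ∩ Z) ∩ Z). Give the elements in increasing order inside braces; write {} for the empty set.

Z ∪ X = {1,2,3,4,5,6,7,8,9,10,11,12,13}
(Z ∪ X) ∪ Y = {1,2,3,4,5,6,7,8,9,10,11,12,13}
((Z ∪ X) ∪ Y)' = {14}
((Z ∪ X) ∪ Y)' ∩ Z = {}
(((Z ∪ X) ∪ Y)' ∩ Z) ∩ Z = {}
Y ∪ ((((Z ∪ X) ∪ Y)' ∩ Z) ∩ Z) = {2,3,6,9,12,13}

{2,3,6,9,12,13}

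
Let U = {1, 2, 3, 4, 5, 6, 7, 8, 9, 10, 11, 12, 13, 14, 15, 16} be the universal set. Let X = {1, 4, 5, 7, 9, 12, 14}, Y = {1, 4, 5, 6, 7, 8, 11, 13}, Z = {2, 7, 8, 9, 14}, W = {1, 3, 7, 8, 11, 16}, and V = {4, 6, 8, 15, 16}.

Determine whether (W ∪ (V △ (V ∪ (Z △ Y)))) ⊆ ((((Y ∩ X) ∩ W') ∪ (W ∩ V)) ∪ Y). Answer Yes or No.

No

Z △ Y = {1, 2, 4, 5, 6, 9, 11, 13, 14}
V ∪ (Z △ Y) = {1, 2, 4, 5, 6, 8, 9, 11, 13, 14, 15, 16}
V △ (V ∪ (Z △ Y)) = {1, 2, 5, 9, 11, 13, 14}
W ∪ (V △ (V ∪ (Z △ Y))) = {1, 2, 3, 5, 7, 8, 9, 11, 13, 14, 16}
Y ∩ X = {1, 4, 5, 7}
W' = {2, 4, 5, 6, 9, 10, 12, 13, 14, 15}
(Y ∩ X) ∩ W' = {4, 5}
W ∩ V = {8, 16}
((Y ∩ X) ∩ W') ∪ (W ∩ V) = {4, 5, 8, 16}
(((Y ∩ X) ∩ W') ∪ (W ∩ V)) ∪ Y = {1, 4, 5, 6, 7, 8, 11, 13, 16}
2 ∈ W ∪ (V △ (V ∪ (Z △ Y))) but 2 ∉ (((Y ∩ X) ∩ W') ∪ (W ∩ V)) ∪ Y, so the inclusion fails.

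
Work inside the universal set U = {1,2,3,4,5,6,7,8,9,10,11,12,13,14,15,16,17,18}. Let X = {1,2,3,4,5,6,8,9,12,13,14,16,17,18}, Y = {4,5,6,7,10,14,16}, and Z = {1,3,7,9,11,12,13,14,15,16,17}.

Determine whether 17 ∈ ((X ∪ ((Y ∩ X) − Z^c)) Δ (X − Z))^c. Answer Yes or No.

17 ∉ Y and 17 ∈ X, so 17 ∉ Y ∩ X
17 ∈ Z, so 17 ∉ Z^c
17 ∉ (Y ∩ X) and 17 ∉ Z^c, so 17 ∉ (Y ∩ X) − Z^c
17 ∈ X and 17 ∉ ((Y ∩ X) − Z^c), so 17 ∈ X ∪ ((Y ∩ X) − Z^c)
17 ∈ X and 17 ∈ Z, so 17 ∉ X − Z
17 ∈ (X ∪ ((Y ∩ X) − Z^c)) and 17 ∉ (X − Z), so 17 ∈ (X ∪ ((Y ∩ X) − Z^c)) Δ (X − Z)
17 ∉ ((X ∪ ((Y ∩ X) − Z^c)) Δ (X − Z))^c since 17 ∈ ((X ∪ ((Y ∩ X) − Z^c)) Δ (X − Z))

No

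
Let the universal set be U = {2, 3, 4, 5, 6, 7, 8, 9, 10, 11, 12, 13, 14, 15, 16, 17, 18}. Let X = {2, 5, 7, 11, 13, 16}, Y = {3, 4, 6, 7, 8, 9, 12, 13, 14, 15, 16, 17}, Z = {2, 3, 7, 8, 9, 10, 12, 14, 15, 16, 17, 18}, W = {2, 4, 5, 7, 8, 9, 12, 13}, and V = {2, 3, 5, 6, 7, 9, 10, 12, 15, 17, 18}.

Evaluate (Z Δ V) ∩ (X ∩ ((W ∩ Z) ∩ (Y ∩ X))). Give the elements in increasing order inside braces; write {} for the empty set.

{}

Z Δ V = {5, 6, 8, 14, 16}
W ∩ Z = {2, 7, 8, 9, 12}
Y ∩ X = {7, 13, 16}
(W ∩ Z) ∩ (Y ∩ X) = {7}
X ∩ ((W ∩ Z) ∩ (Y ∩ X)) = {7}
(Z Δ V) ∩ (X ∩ ((W ∩ Z) ∩ (Y ∩ X))) = {}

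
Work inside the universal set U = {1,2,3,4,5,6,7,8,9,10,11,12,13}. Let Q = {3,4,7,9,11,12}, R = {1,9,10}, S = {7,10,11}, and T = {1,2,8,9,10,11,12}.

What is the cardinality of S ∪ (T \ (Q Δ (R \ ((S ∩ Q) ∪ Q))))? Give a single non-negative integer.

5

S ∩ Q = {7,11}
(S ∩ Q) ∪ Q = {3,4,7,9,11,12}
R \ ((S ∩ Q) ∪ Q) = {1,10}
Q Δ (R \ ((S ∩ Q) ∪ Q)) = {1,3,4,7,9,10,11,12}
T \ (Q Δ (R \ ((S ∩ Q) ∪ Q))) = {2,8}
S ∪ (T \ (Q Δ (R \ ((S ∩ Q) ∪ Q)))) = {2,7,8,10,11}
|S ∪ (T \ (Q Δ (R \ ((S ∩ Q) ∪ Q))))| = 5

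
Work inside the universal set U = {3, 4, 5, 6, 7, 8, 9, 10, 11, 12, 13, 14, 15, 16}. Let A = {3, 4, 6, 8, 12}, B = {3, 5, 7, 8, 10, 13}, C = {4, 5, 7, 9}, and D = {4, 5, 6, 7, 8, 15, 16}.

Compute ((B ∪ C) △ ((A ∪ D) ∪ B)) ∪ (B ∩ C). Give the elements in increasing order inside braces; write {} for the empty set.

B ∪ C = {3, 4, 5, 7, 8, 9, 10, 13}
A ∪ D = {3, 4, 5, 6, 7, 8, 12, 15, 16}
(A ∪ D) ∪ B = {3, 4, 5, 6, 7, 8, 10, 12, 13, 15, 16}
(B ∪ C) △ ((A ∪ D) ∪ B) = {6, 9, 12, 15, 16}
B ∩ C = {5, 7}
((B ∪ C) △ ((A ∪ D) ∪ B)) ∪ (B ∩ C) = {5, 6, 7, 9, 12, 15, 16}

{5, 6, 7, 9, 12, 15, 16}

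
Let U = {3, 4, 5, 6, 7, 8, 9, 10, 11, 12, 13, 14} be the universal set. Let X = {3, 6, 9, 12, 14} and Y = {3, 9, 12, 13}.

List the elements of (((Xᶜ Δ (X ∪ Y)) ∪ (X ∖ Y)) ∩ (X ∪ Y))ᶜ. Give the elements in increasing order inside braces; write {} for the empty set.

{4, 5, 7, 8, 10, 11, 13}

Xᶜ = {4, 5, 7, 8, 10, 11, 13}
X ∪ Y = {3, 6, 9, 12, 13, 14}
Xᶜ Δ (X ∪ Y) = {3, 4, 5, 6, 7, 8, 9, 10, 11, 12, 14}
X ∖ Y = {6, 14}
(Xᶜ Δ (X ∪ Y)) ∪ (X ∖ Y) = {3, 4, 5, 6, 7, 8, 9, 10, 11, 12, 14}
((Xᶜ Δ (X ∪ Y)) ∪ (X ∖ Y)) ∩ (X ∪ Y) = {3, 6, 9, 12, 14}
(((Xᶜ Δ (X ∪ Y)) ∪ (X ∖ Y)) ∩ (X ∪ Y))ᶜ = {4, 5, 7, 8, 10, 11, 13}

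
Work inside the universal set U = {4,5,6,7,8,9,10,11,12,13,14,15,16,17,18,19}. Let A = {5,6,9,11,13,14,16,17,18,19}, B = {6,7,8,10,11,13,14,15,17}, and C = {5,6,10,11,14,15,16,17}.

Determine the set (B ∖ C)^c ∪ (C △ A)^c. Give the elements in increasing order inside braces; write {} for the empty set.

B ∖ C = {7,8,13}
(B ∖ C)^c = {4,5,6,9,10,11,12,14,15,16,17,18,19}
C △ A = {9,10,13,15,18,19}
(C △ A)^c = {4,5,6,7,8,11,12,14,16,17}
(B ∖ C)^c ∪ (C △ A)^c = {4,5,6,7,8,9,10,11,12,14,15,16,17,18,19}

{4,5,6,7,8,9,10,11,12,14,15,16,17,18,19}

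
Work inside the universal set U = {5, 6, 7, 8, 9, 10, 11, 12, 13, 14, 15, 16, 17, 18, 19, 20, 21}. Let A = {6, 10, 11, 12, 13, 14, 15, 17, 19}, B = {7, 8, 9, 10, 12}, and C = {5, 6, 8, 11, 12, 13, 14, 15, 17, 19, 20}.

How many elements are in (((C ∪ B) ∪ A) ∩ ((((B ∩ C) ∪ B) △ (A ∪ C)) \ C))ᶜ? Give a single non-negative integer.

15

C ∪ B = {5, 6, 7, 8, 9, 10, 11, 12, 13, 14, 15, 17, 19, 20}
(C ∪ B) ∪ A = {5, 6, 7, 8, 9, 10, 11, 12, 13, 14, 15, 17, 19, 20}
B ∩ C = {8, 12}
(B ∩ C) ∪ B = {7, 8, 9, 10, 12}
A ∪ C = {5, 6, 8, 10, 11, 12, 13, 14, 15, 17, 19, 20}
((B ∩ C) ∪ B) △ (A ∪ C) = {5, 6, 7, 9, 11, 13, 14, 15, 17, 19, 20}
(((B ∩ C) ∪ B) △ (A ∪ C)) \ C = {7, 9}
((C ∪ B) ∪ A) ∩ ((((B ∩ C) ∪ B) △ (A ∪ C)) \ C) = {7, 9}
(((C ∪ B) ∪ A) ∩ ((((B ∩ C) ∪ B) △ (A ∪ C)) \ C))ᶜ = {5, 6, 8, 10, 11, 12, 13, 14, 15, 16, 17, 18, 19, 20, 21}
|(((C ∪ B) ∪ A) ∩ ((((B ∩ C) ∪ B) △ (A ∪ C)) \ C))ᶜ| = 15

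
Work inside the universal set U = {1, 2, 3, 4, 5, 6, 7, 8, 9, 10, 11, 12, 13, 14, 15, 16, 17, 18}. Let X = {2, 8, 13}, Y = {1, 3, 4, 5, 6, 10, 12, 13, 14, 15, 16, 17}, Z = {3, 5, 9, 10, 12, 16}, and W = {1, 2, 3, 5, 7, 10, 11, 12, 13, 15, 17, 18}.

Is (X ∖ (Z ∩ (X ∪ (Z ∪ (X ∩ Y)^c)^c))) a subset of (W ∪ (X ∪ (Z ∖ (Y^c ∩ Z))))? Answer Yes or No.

Yes

X ∩ Y = {13}
(X ∩ Y)^c = {1, 2, 3, 4, 5, 6, 7, 8, 9, 10, 11, 12, 14, 15, 16, 17, 18}
Z ∪ (X ∩ Y)^c = {1, 2, 3, 4, 5, 6, 7, 8, 9, 10, 11, 12, 14, 15, 16, 17, 18}
(Z ∪ (X ∩ Y)^c)^c = {13}
X ∪ (Z ∪ (X ∩ Y)^c)^c = {2, 8, 13}
Z ∩ (X ∪ (Z ∪ (X ∩ Y)^c)^c) = {}
X ∖ (Z ∩ (X ∪ (Z ∪ (X ∩ Y)^c)^c)) = {2, 8, 13}
Y^c = {2, 7, 8, 9, 11, 18}
Y^c ∩ Z = {9}
Z ∖ (Y^c ∩ Z) = {3, 5, 10, 12, 16}
X ∪ (Z ∖ (Y^c ∩ Z)) = {2, 3, 5, 8, 10, 12, 13, 16}
W ∪ (X ∪ (Z ∖ (Y^c ∩ Z))) = {1, 2, 3, 5, 7, 8, 10, 11, 12, 13, 15, 16, 17, 18}
Every element of {2, 8, 13} is in {1, 2, 3, 5, 7, 8, 10, 11, 12, 13, 15, 16, 17, 18}, so X ∖ (Z ∩ (X ∪ (Z ∪ (X ∩ Y)^c)^c)) ⊆ W ∪ (X ∪ (Z ∖ (Y^c ∩ Z))).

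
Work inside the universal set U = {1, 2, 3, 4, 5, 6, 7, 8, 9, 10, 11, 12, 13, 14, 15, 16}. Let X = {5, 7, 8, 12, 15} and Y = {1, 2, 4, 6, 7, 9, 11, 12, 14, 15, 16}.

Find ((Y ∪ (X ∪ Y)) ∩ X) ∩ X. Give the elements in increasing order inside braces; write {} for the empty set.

{5, 7, 8, 12, 15}

X ∪ Y = {1, 2, 4, 5, 6, 7, 8, 9, 11, 12, 14, 15, 16}
Y ∪ (X ∪ Y) = {1, 2, 4, 5, 6, 7, 8, 9, 11, 12, 14, 15, 16}
(Y ∪ (X ∪ Y)) ∩ X = {5, 7, 8, 12, 15}
((Y ∪ (X ∪ Y)) ∩ X) ∩ X = {5, 7, 8, 12, 15}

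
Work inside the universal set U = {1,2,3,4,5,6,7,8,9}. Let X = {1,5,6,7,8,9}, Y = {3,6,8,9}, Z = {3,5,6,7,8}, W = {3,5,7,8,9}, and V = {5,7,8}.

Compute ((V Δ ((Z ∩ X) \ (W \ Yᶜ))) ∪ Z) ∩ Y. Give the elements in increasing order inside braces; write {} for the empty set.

{3,6,8}

Z ∩ X = {5,6,7,8}
Yᶜ = {1,2,4,5,7}
W \ Yᶜ = {3,8,9}
(Z ∩ X) \ (W \ Yᶜ) = {5,6,7}
V Δ ((Z ∩ X) \ (W \ Yᶜ)) = {6,8}
(V Δ ((Z ∩ X) \ (W \ Yᶜ))) ∪ Z = {3,5,6,7,8}
((V Δ ((Z ∩ X) \ (W \ Yᶜ))) ∪ Z) ∩ Y = {3,6,8}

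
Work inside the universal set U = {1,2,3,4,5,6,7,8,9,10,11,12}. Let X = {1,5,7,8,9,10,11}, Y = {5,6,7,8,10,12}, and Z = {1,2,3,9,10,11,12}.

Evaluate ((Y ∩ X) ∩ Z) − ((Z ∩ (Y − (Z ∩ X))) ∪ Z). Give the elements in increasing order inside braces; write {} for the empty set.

{}

Y ∩ X = {5,7,8,10}
(Y ∩ X) ∩ Z = {10}
Z ∩ X = {1,9,10,11}
Y − (Z ∩ X) = {5,6,7,8,12}
Z ∩ (Y − (Z ∩ X)) = {12}
(Z ∩ (Y − (Z ∩ X))) ∪ Z = {1,2,3,9,10,11,12}
((Y ∩ X) ∩ Z) − ((Z ∩ (Y − (Z ∩ X))) ∪ Z) = {}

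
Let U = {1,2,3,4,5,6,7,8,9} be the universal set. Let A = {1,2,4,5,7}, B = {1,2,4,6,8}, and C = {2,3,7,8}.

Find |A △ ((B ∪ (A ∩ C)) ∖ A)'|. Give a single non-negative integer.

A ∩ C = {2,7}
B ∪ (A ∩ C) = {1,2,4,6,7,8}
(B ∪ (A ∩ C)) ∖ A = {6,8}
((B ∪ (A ∩ C)) ∖ A)' = {1,2,3,4,5,7,9}
A △ ((B ∪ (A ∩ C)) ∖ A)' = {3,9}
|A △ ((B ∪ (A ∩ C)) ∖ A)'| = 2

2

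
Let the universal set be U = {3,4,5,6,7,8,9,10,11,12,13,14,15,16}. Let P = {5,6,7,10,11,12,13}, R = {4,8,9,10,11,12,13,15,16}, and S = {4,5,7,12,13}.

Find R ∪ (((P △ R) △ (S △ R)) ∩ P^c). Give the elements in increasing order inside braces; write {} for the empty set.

{4,8,9,10,11,12,13,15,16}

P △ R = {4,5,6,7,8,9,15,16}
S △ R = {5,7,8,9,10,11,15,16}
(P △ R) △ (S △ R) = {4,6,10,11}
P^c = {3,4,8,9,14,15,16}
((P △ R) △ (S △ R)) ∩ P^c = {4}
R ∪ (((P △ R) △ (S △ R)) ∩ P^c) = {4,8,9,10,11,12,13,15,16}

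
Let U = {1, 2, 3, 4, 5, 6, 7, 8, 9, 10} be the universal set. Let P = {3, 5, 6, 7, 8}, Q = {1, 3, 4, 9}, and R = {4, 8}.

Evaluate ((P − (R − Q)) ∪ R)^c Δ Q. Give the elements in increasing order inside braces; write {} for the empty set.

{2, 3, 4, 10}

R − Q = {8}
P − (R − Q) = {3, 5, 6, 7}
(P − (R − Q)) ∪ R = {3, 4, 5, 6, 7, 8}
((P − (R − Q)) ∪ R)^c = {1, 2, 9, 10}
((P − (R − Q)) ∪ R)^c Δ Q = {2, 3, 4, 10}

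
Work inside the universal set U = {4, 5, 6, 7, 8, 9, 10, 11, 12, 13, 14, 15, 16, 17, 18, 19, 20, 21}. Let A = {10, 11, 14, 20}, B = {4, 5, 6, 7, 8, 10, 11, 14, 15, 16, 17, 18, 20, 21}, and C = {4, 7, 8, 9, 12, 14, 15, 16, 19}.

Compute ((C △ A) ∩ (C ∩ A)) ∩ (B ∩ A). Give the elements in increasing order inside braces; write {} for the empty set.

{}

C △ A = {4, 7, 8, 9, 10, 11, 12, 15, 16, 19, 20}
C ∩ A = {14}
(C △ A) ∩ (C ∩ A) = {}
B ∩ A = {10, 11, 14, 20}
((C △ A) ∩ (C ∩ A)) ∩ (B ∩ A) = {}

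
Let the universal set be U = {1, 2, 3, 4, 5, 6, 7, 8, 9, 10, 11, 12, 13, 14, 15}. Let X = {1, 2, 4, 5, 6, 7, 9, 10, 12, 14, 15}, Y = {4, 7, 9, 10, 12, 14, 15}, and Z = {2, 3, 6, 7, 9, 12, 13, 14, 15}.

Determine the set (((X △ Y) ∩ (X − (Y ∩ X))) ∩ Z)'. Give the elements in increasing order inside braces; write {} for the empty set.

X △ Y = {1, 2, 5, 6}
Y ∩ X = {4, 7, 9, 10, 12, 14, 15}
X − (Y ∩ X) = {1, 2, 5, 6}
(X △ Y) ∩ (X − (Y ∩ X)) = {1, 2, 5, 6}
((X △ Y) ∩ (X − (Y ∩ X))) ∩ Z = {2, 6}
(((X △ Y) ∩ (X − (Y ∩ X))) ∩ Z)' = {1, 3, 4, 5, 7, 8, 9, 10, 11, 12, 13, 14, 15}

{1, 3, 4, 5, 7, 8, 9, 10, 11, 12, 13, 14, 15}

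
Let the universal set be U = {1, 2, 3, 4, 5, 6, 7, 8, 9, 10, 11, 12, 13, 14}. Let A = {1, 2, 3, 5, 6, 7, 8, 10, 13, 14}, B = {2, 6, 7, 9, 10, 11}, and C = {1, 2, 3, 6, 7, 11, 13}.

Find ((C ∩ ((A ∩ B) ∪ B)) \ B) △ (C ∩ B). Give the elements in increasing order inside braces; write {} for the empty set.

{2, 6, 7, 11}

A ∩ B = {2, 6, 7, 10}
(A ∩ B) ∪ B = {2, 6, 7, 9, 10, 11}
C ∩ ((A ∩ B) ∪ B) = {2, 6, 7, 11}
(C ∩ ((A ∩ B) ∪ B)) \ B = {}
C ∩ B = {2, 6, 7, 11}
((C ∩ ((A ∩ B) ∪ B)) \ B) △ (C ∩ B) = {2, 6, 7, 11}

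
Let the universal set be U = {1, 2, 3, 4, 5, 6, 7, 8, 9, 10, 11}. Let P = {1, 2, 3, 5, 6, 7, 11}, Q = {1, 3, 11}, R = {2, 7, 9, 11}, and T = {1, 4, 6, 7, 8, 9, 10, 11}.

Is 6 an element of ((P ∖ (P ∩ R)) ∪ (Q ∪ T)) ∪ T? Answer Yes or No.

Yes

6 ∈ P and 6 ∉ R, so 6 ∉ P ∩ R
6 ∈ P and 6 ∉ (P ∩ R), so 6 ∈ P ∖ (P ∩ R)
6 ∉ Q and 6 ∈ T, so 6 ∈ Q ∪ T
6 ∈ (P ∖ (P ∩ R)) and 6 ∈ (Q ∪ T), so 6 ∈ (P ∖ (P ∩ R)) ∪ (Q ∪ T)
6 ∈ ((P ∖ (P ∩ R)) ∪ (Q ∪ T)) and 6 ∈ T, so 6 ∈ ((P ∖ (P ∩ R)) ∪ (Q ∪ T)) ∪ T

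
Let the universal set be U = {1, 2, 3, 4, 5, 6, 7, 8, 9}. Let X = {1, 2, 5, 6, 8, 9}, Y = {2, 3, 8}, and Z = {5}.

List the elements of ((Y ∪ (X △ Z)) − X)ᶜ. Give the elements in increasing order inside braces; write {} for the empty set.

X △ Z = {1, 2, 6, 8, 9}
Y ∪ (X △ Z) = {1, 2, 3, 6, 8, 9}
(Y ∪ (X △ Z)) − X = {3}
((Y ∪ (X △ Z)) − X)ᶜ = {1, 2, 4, 5, 6, 7, 8, 9}

{1, 2, 4, 5, 6, 7, 8, 9}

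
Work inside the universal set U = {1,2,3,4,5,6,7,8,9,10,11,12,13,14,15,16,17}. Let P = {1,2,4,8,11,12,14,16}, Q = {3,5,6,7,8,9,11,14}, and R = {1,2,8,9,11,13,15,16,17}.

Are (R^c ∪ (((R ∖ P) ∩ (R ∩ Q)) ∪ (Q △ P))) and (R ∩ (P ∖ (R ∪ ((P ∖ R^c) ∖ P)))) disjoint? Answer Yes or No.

R^c = {3,4,5,6,7,10,12,14}
R ∖ P = {9,13,15,17}
R ∩ Q = {8,9,11}
(R ∖ P) ∩ (R ∩ Q) = {9}
Q △ P = {1,2,3,4,5,6,7,9,12,16}
((R ∖ P) ∩ (R ∩ Q)) ∪ (Q △ P) = {1,2,3,4,5,6,7,9,12,16}
R^c ∪ (((R ∖ P) ∩ (R ∩ Q)) ∪ (Q △ P)) = {1,2,3,4,5,6,7,9,10,12,14,16}
P ∖ R^c = {1,2,8,11,16}
(P ∖ R^c) ∖ P = {}
R ∪ ((P ∖ R^c) ∖ P) = {1,2,8,9,11,13,15,16,17}
P ∖ (R ∪ ((P ∖ R^c) ∖ P)) = {4,12,14}
R ∩ (P ∖ (R ∪ ((P ∖ R^c) ∖ P))) = {}
{1,2,3,4,5,6,7,9,10,12,14,16} and {} share no elements.

Yes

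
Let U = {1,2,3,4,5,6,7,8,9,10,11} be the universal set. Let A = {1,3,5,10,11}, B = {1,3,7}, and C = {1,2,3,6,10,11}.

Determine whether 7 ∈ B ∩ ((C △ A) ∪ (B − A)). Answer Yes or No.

7 ∉ C and 7 ∉ A, so 7 ∉ C △ A
7 ∈ B and 7 ∉ A, so 7 ∈ B − A
7 ∉ (C △ A) and 7 ∈ (B − A), so 7 ∈ (C △ A) ∪ (B − A)
7 ∈ B and 7 ∈ ((C △ A) ∪ (B − A)), so 7 ∈ B ∩ ((C △ A) ∪ (B − A))

Yes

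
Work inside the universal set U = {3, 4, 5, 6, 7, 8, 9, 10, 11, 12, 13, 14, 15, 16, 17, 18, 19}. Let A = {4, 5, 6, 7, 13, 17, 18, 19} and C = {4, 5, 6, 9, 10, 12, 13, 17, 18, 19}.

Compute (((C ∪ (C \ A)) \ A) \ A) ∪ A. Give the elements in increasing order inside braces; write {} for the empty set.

{4, 5, 6, 7, 9, 10, 12, 13, 17, 18, 19}

C \ A = {9, 10, 12}
C ∪ (C \ A) = {4, 5, 6, 9, 10, 12, 13, 17, 18, 19}
(C ∪ (C \ A)) \ A = {9, 10, 12}
((C ∪ (C \ A)) \ A) \ A = {9, 10, 12}
(((C ∪ (C \ A)) \ A) \ A) ∪ A = {4, 5, 6, 7, 9, 10, 12, 13, 17, 18, 19}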